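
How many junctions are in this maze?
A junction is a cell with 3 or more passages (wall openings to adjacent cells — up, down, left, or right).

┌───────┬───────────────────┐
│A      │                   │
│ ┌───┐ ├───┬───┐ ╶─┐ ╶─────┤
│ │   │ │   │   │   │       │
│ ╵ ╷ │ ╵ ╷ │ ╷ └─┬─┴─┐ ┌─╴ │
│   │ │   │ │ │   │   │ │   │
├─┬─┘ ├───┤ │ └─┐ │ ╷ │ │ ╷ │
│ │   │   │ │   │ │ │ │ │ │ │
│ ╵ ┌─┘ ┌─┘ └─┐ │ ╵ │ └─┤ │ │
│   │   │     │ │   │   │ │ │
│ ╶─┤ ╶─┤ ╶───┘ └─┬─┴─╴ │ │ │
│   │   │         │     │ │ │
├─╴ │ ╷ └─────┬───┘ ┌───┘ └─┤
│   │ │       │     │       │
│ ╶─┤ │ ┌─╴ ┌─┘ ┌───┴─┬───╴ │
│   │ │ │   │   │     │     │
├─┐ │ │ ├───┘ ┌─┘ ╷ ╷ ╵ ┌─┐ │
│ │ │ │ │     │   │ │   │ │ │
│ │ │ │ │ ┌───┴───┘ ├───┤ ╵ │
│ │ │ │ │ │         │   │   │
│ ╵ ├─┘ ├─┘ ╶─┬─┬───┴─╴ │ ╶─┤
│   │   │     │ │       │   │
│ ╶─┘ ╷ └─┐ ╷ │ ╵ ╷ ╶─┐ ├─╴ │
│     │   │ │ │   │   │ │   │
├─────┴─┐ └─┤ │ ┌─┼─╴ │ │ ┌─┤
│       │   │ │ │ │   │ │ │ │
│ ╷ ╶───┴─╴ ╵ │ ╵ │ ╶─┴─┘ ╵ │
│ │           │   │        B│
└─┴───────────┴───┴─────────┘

Checking each cell for number of passages:

Junctions found (3+ passages):
  (0, 8): 3 passages
  (0, 10): 3 passages
  (1, 11): 3 passages
  (2, 13): 3 passages
  (4, 0): 3 passages
  (4, 5): 3 passages
  (5, 2): 3 passages
  (5, 7): 3 passages
  (6, 3): 3 passages
  (6, 5): 3 passages
  (6, 12): 3 passages
  (7, 9): 3 passages
  (7, 13): 3 passages
  (9, 12): 3 passages
  (10, 0): 3 passages
  (10, 3): 3 passages
  (10, 5): 4 passages
  (10, 9): 3 passages
  (10, 11): 3 passages
  (11, 7): 3 passages
  (12, 1): 3 passages
  (13, 5): 3 passages
  (13, 12): 3 passages
Total junctions: 23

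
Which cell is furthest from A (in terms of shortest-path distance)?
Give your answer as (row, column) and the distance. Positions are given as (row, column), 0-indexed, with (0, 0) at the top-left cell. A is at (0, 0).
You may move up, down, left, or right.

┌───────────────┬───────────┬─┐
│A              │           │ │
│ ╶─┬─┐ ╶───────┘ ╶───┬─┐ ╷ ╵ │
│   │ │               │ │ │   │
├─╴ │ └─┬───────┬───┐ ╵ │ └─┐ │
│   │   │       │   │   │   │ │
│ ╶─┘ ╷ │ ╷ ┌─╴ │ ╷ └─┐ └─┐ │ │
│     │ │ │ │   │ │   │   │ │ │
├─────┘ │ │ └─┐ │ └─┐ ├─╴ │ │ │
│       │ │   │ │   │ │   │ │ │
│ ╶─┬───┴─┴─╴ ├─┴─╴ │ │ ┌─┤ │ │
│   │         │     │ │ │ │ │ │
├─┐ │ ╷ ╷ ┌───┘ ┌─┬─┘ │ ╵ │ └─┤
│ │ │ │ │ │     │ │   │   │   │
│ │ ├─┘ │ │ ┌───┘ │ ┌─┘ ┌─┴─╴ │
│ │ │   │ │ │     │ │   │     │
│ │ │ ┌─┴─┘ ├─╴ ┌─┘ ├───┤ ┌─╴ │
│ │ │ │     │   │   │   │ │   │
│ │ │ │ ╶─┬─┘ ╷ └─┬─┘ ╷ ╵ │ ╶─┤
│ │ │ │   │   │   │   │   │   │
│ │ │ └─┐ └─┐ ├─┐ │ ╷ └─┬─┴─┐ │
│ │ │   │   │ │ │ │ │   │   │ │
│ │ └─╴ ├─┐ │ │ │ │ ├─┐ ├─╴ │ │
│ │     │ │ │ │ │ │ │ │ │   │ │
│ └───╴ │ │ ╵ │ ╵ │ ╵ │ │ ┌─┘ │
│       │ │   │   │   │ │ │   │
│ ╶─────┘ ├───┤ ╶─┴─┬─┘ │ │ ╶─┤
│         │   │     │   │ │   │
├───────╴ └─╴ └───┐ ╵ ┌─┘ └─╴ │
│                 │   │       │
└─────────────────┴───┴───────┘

Computing BFS distances from A to all cells:
Furthest cell: (8, 8)
Distance: 84 steps

Path from A to the furthest cell:

┌───────────────┬───────────┬─┐
│A → → ↓        │↱ → → → ↓  │ │
│ ╶─┬─┐ ╶───────┘ ╶───┬─┐ ╷ ╵ │
│   │ │↳ → → → → ↑    │ │↓│   │
├─╴ │ └─┬───────┬───┐ ╵ │ └─┐ │
│   │   │       │↱ ↓│   │↳ ↓│ │
│ ╶─┘ ╷ │ ╷ ┌─╴ │ ╷ └─┐ └─┐ │ │
│     │ │ │ │   │↑│↳ ↓│   │↓│ │
├─────┘ │ │ └─┐ │ └─┐ ├─╴ │ │ │
│       │ │   │ │↑ ↰│↓│   │↓│ │
│ ╶─┬───┴─┴─╴ ├─┴─╴ │ │ ┌─┤ │ │
│   │         │↱ → ↑│↓│ │ │↓│ │
├─┐ │ ╷ ╷ ┌───┘ ┌─┬─┘ │ ╵ │ └─┤
│ │ │ │ │ │↱ → ↑│ │↓ ↲│   │↳ ↓│
│ │ ├─┘ │ │ ┌───┘ │ ┌─┘ ┌─┴─╴ │
│ │ │   │ │↑│     │↓│   │↓ ← ↲│
│ │ │ ┌─┴─┘ ├─╴ ┌─┘ ├───┤ ┌─╴ │
│ │ │ │↱ → ↑│↓ ↰│B ↲│↓ ↰│↓│   │
│ │ │ │ ╶─┬─┘ ╷ └─┬─┘ ╷ ╵ │ ╶─┤
│ │ │ │↑ ↰│  ↓│↑ ↰│  ↓│↑ ↲│   │
│ │ │ └─┐ └─┐ ├─┐ │ ╷ └─┬─┴─┐ │
│ │ │   │↑ ↰│↓│ │↑│ │↳ ↓│   │ │
│ │ └─╴ ├─┐ │ │ │ │ ├─┐ ├─╴ │ │
│ │     │ │↑│↓│ │↑│ │ │↓│   │ │
│ └───╴ │ │ ╵ │ ╵ │ ╵ │ │ ┌─┘ │
│       │ │↑ ↲│↱ ↑│   │↓│ │   │
│ ╶─────┘ ├───┤ ╶─┴─┬─┘ │ │ ╶─┤
│         │   │↑ ← ↰│↓ ↲│ │   │
├───────╴ └─╴ └───┐ ╵ ┌─┘ └─╴ │
│                 │↑ ↲│       │
└─────────────────┴───┴───────┘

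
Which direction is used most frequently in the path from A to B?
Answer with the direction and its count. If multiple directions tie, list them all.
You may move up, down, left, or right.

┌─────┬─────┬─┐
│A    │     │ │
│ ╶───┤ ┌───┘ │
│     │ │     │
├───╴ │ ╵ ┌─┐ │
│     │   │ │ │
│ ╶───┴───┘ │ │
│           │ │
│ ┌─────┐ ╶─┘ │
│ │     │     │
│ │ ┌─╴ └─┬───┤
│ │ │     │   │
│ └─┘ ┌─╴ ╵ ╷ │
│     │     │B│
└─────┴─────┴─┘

Directions: down, right, right, down, left, left, down, down, down, down, right, right, up, right, right, down, right, up, right, down
Counts: {'down': 8, 'right': 8, 'left': 2, 'up': 2}
Most common: down and right (tied at 8 times each)

Solution:

┌─────┬─────┬─┐
│A    │     │ │
│ ╶───┤ ┌───┘ │
│↳ → ↓│ │     │
├───╴ │ ╵ ┌─┐ │
│↓ ← ↲│   │ │ │
│ ╶───┴───┘ │ │
│↓          │ │
│ ┌─────┐ ╶─┘ │
│↓│     │     │
│ │ ┌─╴ └─┬───┤
│↓│ │↱ → ↓│↱ ↓│
│ └─┘ ┌─╴ ╵ ╷ │
│↳ → ↑│  ↳ ↑│B│
└─────┴─────┴─┘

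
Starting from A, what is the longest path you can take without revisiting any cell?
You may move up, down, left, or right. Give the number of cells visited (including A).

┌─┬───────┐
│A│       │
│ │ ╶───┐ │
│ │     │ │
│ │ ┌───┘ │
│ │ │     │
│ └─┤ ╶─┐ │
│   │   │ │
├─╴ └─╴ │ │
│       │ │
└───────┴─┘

Finding longest simple path using DFS:
Start: (0, 0)
Longest path visits 21 cells
Path: A → down → down → down → right → down → right → right → up → left → up → right → right → up → up → left → left → left → down → right → right

Solution:

┌─┬───────┐
│A│↓ ← ← ↰│
│ │ ╶───┐ │
│↓│↳ → B│↑│
│ │ ┌───┘ │
│↓│ │↱ → ↑│
│ └─┤ ╶─┐ │
│↳ ↓│↑ ↰│ │
├─╴ └─╴ │ │
│  ↳ → ↑│ │
└───────┴─┘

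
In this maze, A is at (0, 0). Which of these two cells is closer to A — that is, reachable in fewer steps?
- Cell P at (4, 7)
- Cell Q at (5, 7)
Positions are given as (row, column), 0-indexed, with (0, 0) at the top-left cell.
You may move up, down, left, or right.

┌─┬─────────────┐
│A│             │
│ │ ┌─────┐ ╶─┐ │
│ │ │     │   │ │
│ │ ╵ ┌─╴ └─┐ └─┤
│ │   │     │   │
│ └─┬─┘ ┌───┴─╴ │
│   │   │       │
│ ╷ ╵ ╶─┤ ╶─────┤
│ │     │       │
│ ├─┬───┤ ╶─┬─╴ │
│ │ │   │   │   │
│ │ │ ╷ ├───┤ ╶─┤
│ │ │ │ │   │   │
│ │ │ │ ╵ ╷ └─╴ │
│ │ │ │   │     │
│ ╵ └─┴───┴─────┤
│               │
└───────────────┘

Shortest path A → P at (4, 7): 33 steps
Shortest path A → Q at (5, 7): 34 steps

P is closer (33 steps vs 34 steps).

Path to P:

┌─┬─────────────┐
│A│↱ → → → ↓    │
│ │ ┌─────┐ ╶─┐ │
│↓│↑│↓ ← ↰│↳ ↓│ │
│ │ ╵ ┌─╴ └─┐ └─┤
│↓│↑ ↲│↱ ↑  │↳ ↓│
│ └─┬─┘ ┌───┴─╴ │
│↳ ↓│↱ ↑│↓ ← ← ↲│
│ ╷ ╵ ╶─┤ ╶─────┤
│ │↳ ↑  │↳ → → P│
│ ├─┬───┤ ╶─┬─╴ │
│ │ │   │   │   │
│ │ │ ╷ ├───┤ ╶─┤
│ │ │ │ │   │   │
│ │ │ │ ╵ ╷ └─╴ │
│ │ │ │   │     │
│ ╵ └─┴───┴─────┤
│               │
└───────────────┘

Path to Q:

┌─┬─────────────┐
│A│↱ → → → ↓    │
│ │ ┌─────┐ ╶─┐ │
│↓│↑│↓ ← ↰│↳ ↓│ │
│ │ ╵ ┌─╴ └─┐ └─┤
│↓│↑ ↲│↱ ↑  │↳ ↓│
│ └─┬─┘ ┌───┴─╴ │
│↳ ↓│↱ ↑│↓ ← ← ↲│
│ ╷ ╵ ╶─┤ ╶─────┤
│ │↳ ↑  │↳ → → ↓│
│ ├─┬───┤ ╶─┬─╴ │
│ │ │   │   │  Q│
│ │ │ ╷ ├───┤ ╶─┤
│ │ │ │ │   │   │
│ │ │ │ ╵ ╷ └─╴ │
│ │ │ │   │     │
│ ╵ └─┴───┴─────┤
│               │
└───────────────┘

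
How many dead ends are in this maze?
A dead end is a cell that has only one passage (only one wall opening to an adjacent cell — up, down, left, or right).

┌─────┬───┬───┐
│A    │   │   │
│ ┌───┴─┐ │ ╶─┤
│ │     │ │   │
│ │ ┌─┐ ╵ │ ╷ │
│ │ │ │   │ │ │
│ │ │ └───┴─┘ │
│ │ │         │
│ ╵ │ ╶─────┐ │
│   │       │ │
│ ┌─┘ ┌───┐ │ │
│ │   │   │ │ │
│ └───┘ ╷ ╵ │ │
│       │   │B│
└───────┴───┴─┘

Checking each cell for number of passages:

Dead ends found at positions:
  (0, 2)
  (0, 3)
  (0, 6)
  (2, 2)
  (2, 5)
  (5, 1)
  (6, 6)
Total dead ends: 7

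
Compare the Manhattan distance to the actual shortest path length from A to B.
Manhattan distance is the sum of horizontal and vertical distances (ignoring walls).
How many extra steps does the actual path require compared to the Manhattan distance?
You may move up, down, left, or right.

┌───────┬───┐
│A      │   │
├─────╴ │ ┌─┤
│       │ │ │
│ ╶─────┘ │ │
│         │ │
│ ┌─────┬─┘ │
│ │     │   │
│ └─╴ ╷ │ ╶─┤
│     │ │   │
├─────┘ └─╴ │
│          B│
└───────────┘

Manhattan distance: |5 - 0| + |5 - 0| = 10
Actual path length: 18
Extra steps: 18 - 10 = 8

Solution:

┌───────┬───┐
│A → → ↓│   │
├─────╴ │ ┌─┤
│↓ ← ← ↲│ │ │
│ ╶─────┘ │ │
│↓        │ │
│ ┌─────┬─┘ │
│↓│  ↱ ↓│   │
│ └─╴ ╷ │ ╶─┤
│↳ → ↑│↓│   │
├─────┘ └─╴ │
│      ↳ → B│
└───────────┘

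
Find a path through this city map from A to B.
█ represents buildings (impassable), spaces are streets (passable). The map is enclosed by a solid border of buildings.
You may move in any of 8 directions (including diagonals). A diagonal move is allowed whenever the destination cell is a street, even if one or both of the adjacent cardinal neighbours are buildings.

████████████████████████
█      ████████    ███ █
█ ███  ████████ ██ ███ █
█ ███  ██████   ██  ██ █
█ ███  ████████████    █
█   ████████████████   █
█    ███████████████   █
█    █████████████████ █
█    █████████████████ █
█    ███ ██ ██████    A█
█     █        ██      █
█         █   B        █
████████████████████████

Finding the shortest path from A to B:
Movement: 8-directional
Path length: 8 steps
Directions: left → left → left → left → down-left → down-left → left → left

Solution:

████████████████████████
█      ████████    ███ █
█ ███  ████████ ██ ███ █
█ ███  ██████   ██  ██ █
█ ███  ████████████    █
█   ████████████████   █
█    ███████████████   █
█    █████████████████ █
█    █████████████████ █
█    ███ ██ ██████↙←←←A█
█     █        ██↙     █
█         █   B←←      █
████████████████████████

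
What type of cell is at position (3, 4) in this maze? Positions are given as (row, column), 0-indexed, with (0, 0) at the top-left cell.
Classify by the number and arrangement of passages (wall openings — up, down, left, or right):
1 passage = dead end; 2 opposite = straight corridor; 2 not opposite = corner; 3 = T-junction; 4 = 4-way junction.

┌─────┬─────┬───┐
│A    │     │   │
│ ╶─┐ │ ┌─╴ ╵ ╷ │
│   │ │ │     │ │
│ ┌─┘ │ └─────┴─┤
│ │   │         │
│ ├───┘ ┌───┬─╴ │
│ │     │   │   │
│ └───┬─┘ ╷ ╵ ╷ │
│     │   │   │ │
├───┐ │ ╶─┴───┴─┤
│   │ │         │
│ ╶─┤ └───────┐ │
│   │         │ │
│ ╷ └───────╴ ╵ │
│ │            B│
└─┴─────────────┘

Checking cell at (3, 4):
Number of passages: 2
Cell type: corner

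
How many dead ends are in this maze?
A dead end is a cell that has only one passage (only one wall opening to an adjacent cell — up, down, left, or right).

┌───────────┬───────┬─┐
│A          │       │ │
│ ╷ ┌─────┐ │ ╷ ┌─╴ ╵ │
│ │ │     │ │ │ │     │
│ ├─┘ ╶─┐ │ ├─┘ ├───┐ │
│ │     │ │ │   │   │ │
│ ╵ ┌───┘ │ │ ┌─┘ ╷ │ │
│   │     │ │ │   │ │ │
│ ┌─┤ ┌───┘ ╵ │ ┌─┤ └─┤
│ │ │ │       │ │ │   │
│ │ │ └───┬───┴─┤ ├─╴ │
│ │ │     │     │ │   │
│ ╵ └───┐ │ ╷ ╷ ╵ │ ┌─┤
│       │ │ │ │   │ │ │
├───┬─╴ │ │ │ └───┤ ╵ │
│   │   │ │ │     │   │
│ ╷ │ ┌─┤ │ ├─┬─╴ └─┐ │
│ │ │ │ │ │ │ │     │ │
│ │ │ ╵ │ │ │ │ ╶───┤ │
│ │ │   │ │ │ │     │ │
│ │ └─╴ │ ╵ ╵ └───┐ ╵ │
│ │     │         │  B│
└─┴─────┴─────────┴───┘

Checking each cell for number of passages:

Dead ends found at positions:
  (0, 10)
  (1, 1)
  (1, 6)
  (1, 8)
  (2, 3)
  (3, 10)
  (4, 1)
  (4, 3)
  (4, 7)
  (4, 8)
  (6, 10)
  (8, 3)
  (8, 6)
  (8, 9)
  (10, 0)
  (10, 8)
Total dead ends: 16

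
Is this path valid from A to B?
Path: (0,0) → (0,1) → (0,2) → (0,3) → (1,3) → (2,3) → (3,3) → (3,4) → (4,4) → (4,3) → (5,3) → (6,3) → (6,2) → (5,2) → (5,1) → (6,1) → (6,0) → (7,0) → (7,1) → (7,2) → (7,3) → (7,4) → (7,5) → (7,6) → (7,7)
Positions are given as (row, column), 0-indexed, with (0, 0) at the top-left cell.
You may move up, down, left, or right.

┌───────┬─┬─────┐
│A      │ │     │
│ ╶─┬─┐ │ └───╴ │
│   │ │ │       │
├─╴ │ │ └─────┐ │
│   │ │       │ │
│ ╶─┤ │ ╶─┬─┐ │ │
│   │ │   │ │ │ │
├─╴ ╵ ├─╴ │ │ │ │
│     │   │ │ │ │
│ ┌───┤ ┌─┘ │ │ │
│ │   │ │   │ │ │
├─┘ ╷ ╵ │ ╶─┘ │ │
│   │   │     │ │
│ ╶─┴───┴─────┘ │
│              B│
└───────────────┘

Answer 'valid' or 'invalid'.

Checking path validity:
Result: All consecutive moves are passable.

valid

Correct solution:

┌───────┬─┬─────┐
│A → → ↓│ │     │
│ ╶─┬─┐ │ └───╴ │
│   │ │↓│       │
├─╴ │ │ └─────┐ │
│   │ │↓      │ │
│ ╶─┤ │ ╶─┬─┐ │ │
│   │ │↳ ↓│ │ │ │
├─╴ ╵ ├─╴ │ │ │ │
│     │↓ ↲│ │ │ │
│ ┌───┤ ┌─┘ │ │ │
│ │↓ ↰│↓│   │ │ │
├─┘ ╷ ╵ │ ╶─┘ │ │
│↓ ↲│↑ ↲│     │ │
│ ╶─┴───┴─────┘ │
│↳ → → → → → → B│
└───────────────┘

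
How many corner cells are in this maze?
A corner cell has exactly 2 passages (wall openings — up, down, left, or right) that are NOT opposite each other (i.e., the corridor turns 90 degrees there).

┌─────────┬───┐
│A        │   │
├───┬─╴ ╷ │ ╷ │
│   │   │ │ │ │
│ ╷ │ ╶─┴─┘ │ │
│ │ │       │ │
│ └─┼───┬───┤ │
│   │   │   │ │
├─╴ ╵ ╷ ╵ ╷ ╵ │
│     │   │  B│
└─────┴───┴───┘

Counting corner cells (2 non-opposite passages):
Total corners: 20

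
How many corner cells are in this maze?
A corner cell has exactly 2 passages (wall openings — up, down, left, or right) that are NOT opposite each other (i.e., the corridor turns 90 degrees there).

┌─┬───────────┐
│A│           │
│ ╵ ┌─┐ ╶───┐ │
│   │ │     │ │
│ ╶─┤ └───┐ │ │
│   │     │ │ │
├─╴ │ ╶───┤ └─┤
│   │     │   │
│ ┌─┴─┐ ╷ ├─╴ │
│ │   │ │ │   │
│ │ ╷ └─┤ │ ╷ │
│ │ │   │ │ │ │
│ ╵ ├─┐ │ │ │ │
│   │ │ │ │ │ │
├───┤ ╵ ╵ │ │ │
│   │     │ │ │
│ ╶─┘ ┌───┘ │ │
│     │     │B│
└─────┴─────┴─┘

Counting corner cells (2 non-opposite passages):
Total corners: 25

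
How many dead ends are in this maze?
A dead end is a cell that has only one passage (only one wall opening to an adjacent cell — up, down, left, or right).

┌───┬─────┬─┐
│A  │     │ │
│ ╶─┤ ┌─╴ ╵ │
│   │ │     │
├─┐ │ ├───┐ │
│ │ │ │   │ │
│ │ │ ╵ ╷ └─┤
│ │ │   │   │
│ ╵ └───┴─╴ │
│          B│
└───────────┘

Checking each cell for number of passages:

Dead ends found at positions:
  (0, 1)
  (0, 5)
  (1, 3)
  (2, 0)
  (2, 5)
Total dead ends: 5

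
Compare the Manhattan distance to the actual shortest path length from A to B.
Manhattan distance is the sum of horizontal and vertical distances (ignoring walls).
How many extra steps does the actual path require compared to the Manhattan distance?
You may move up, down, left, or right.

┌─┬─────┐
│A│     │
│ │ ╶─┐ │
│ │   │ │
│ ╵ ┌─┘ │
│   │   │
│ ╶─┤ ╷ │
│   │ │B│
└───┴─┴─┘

Manhattan distance: |3 - 0| + |3 - 0| = 6
Actual path length: 10
Extra steps: 10 - 6 = 4

Solution:

┌─┬─────┐
│A│↱ → ↓│
│ │ ╶─┐ │
│↓│↑  │↓│
│ ╵ ┌─┘ │
│↳ ↑│  ↓│
│ ╶─┤ ╷ │
│   │ │B│
└───┴─┴─┘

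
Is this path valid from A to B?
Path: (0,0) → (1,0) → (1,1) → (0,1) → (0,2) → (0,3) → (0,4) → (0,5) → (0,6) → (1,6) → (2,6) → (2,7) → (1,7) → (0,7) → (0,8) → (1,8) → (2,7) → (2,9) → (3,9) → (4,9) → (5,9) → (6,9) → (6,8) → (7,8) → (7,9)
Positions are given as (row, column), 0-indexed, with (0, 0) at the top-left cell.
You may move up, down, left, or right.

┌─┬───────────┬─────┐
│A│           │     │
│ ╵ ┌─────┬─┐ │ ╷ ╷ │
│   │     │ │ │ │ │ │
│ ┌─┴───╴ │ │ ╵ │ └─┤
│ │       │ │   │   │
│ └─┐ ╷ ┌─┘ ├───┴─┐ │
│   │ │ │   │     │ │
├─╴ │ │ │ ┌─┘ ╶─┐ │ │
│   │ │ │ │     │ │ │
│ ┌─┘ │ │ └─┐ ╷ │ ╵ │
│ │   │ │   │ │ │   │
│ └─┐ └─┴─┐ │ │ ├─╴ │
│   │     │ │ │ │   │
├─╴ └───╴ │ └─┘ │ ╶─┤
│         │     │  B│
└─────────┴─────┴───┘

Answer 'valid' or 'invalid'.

Checking path validity:
Result: Invalid move at step 16: cannot move from (1, 8) to (2, 7).

invalid

Correct solution:

┌─┬───────────┬─────┐
│A│↱ → → → → ↓│↱ ↓  │
│ ╵ ┌─────┬─┐ │ ╷ ╷ │
│↳ ↑│     │ │↓│↑│↓│ │
│ ┌─┴───╴ │ │ ╵ │ └─┤
│ │       │ │↳ ↑│↳ ↓│
│ └─┐ ╷ ┌─┘ ├───┴─┐ │
│   │ │ │   │     │↓│
├─╴ │ │ │ ┌─┘ ╶─┐ │ │
│   │ │ │ │     │ │↓│
│ ┌─┘ │ │ └─┐ ╷ │ ╵ │
│ │   │ │   │ │ │  ↓│
│ └─┐ └─┴─┐ │ │ ├─╴ │
│   │     │ │ │ │↓ ↲│
├─╴ └───╴ │ └─┘ │ ╶─┤
│         │     │↳ B│
└─────────┴─────┴───┘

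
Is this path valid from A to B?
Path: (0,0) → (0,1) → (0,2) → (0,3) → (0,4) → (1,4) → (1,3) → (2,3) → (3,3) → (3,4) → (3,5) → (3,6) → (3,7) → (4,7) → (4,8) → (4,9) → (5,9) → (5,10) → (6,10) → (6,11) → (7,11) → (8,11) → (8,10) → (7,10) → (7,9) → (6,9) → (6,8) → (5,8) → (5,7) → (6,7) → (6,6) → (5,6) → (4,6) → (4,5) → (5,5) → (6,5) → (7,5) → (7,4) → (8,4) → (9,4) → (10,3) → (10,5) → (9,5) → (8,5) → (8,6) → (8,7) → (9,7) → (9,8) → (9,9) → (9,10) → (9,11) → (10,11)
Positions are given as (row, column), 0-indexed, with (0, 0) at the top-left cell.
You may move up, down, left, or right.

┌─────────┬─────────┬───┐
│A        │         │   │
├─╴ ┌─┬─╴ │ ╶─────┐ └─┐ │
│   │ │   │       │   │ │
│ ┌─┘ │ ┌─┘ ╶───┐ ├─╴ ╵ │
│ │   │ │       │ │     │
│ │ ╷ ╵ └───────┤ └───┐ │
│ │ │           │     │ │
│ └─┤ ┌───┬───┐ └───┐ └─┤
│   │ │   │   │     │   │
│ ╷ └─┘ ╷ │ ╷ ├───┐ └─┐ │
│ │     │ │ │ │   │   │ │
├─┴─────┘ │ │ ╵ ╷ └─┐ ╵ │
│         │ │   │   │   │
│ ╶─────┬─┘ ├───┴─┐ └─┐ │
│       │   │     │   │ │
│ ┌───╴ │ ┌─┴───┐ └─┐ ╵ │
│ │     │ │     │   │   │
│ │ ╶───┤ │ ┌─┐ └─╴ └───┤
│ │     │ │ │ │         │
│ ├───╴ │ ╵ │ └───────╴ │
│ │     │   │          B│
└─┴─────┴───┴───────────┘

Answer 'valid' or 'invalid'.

Checking path validity:
Result: Invalid move at step 40: cannot move from (9, 4) to (10, 3).

invalid

Correct solution:

┌─────────┬─────────┬───┐
│A → → → ↓│         │   │
├─╴ ┌─┬─╴ │ ╶─────┐ └─┐ │
│   │ │↓ ↲│       │   │ │
│ ┌─┘ │ ┌─┘ ╶───┐ ├─╴ ╵ │
│ │   │↓│       │ │     │
│ │ ╷ ╵ └───────┤ └───┐ │
│ │ │  ↳ → → → ↓│     │ │
│ └─┤ ┌───┬───┐ └───┐ └─┤
│   │ │   │↓ ↰│↳ → ↓│   │
│ ╷ └─┘ ╷ │ ╷ ├───┐ └─┐ │
│ │     │ │↓│↑│↓ ↰│↳ ↓│ │
├─┴─────┘ │ │ ╵ ╷ └─┐ ╵ │
│         │↓│↑ ↲│↑ ↰│↳ ↓│
│ ╶─────┬─┘ ├───┴─┐ └─┐ │
│       │↓ ↲│     │↑ ↰│↓│
│ ┌───╴ │ ┌─┴───┐ └─┐ ╵ │
│ │     │↓│↱ → ↓│   │↑ ↲│
│ │ ╶───┤ │ ┌─┐ └─╴ └───┤
│ │     │↓│↑│ │↳ → → → ↓│
│ ├───╴ │ ╵ │ └───────╴ │
│ │     │↳ ↑│          B│
└─┴─────┴───┴───────────┘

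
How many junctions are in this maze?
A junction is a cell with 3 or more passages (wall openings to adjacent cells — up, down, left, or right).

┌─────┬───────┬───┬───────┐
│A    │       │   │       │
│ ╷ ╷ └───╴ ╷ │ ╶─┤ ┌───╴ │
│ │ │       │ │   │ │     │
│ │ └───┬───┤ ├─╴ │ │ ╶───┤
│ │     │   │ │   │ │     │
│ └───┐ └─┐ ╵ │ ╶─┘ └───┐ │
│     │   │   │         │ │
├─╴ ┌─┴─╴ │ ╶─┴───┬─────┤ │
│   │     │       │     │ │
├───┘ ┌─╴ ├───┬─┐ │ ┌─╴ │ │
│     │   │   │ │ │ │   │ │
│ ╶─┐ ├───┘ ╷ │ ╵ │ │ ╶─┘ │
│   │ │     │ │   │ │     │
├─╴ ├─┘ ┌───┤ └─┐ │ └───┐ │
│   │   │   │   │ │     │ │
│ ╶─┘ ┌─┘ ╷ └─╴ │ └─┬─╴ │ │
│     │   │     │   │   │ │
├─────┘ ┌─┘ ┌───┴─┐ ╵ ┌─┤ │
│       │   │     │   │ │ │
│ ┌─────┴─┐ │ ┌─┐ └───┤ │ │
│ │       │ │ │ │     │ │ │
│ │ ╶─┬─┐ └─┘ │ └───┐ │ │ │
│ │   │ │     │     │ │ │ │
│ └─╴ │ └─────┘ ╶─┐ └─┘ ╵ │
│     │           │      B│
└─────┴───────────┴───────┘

Checking each cell for number of passages:

Junctions found (3+ passages):
  (0, 1): 3 passages
  (0, 5): 3 passages
  (3, 1): 3 passages
  (3, 5): 3 passages
  (3, 9): 3 passages
  (4, 4): 3 passages
  (5, 2): 3 passages
  (6, 8): 3 passages
  (6, 12): 3 passages
  (8, 5): 3 passages
  (9, 5): 3 passages
  (11, 7): 3 passages
  (12, 7): 3 passages
  (12, 11): 3 passages
Total junctions: 14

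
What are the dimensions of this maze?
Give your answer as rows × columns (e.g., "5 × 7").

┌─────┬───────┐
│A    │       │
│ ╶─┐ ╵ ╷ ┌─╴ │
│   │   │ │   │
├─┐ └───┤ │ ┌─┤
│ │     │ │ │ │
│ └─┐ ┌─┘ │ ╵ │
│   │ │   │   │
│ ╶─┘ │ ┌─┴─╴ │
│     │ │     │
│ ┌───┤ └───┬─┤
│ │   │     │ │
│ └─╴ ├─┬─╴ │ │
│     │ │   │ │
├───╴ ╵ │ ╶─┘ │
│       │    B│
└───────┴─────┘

Counting the maze dimensions:
Rows (vertical): 8
Columns (horizontal): 7
Dimensions: 8 × 7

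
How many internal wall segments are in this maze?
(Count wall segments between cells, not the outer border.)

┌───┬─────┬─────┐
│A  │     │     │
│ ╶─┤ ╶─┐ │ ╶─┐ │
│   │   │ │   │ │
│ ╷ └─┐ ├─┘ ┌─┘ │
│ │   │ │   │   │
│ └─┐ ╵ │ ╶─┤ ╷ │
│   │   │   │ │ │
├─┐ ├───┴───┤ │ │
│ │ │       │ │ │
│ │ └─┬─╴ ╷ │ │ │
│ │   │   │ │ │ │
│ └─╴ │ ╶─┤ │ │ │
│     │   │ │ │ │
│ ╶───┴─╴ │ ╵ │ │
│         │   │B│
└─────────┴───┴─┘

Counting internal wall segments:
Total internal walls: 49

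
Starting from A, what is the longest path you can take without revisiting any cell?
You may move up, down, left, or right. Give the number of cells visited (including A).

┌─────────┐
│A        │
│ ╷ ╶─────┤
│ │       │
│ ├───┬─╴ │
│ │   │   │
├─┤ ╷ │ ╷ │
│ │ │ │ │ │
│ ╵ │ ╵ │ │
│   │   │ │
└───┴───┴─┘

Finding longest simple path using DFS:
Start: (0, 0)
Longest path visits 18 cells
Path: A → right → down → right → right → right → down → left → down → down → left → up → up → left → down → down → left → up

Solution:

┌─────────┐
│A ↓      │
│ ╷ ╶─────┤
│ │↳ → → ↓│
│ ├───┬─╴ │
│ │↓ ↰│↓ ↲│
├─┤ ╷ │ ╷ │
│B│↓│↑│↓│ │
│ ╵ │ ╵ │ │
│↑ ↲│↑ ↲│ │
└───┴───┴─┘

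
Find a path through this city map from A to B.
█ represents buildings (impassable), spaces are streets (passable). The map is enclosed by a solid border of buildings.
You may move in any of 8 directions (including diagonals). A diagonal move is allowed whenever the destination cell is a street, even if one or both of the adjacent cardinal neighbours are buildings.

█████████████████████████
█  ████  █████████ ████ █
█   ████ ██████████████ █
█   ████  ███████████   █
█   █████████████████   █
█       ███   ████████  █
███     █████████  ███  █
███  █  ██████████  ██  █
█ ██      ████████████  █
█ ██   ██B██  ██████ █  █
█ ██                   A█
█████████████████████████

Finding the shortest path from A to B:
Movement: 8-directional
Path length: 14 steps
Directions: left → left → left → left → left → left → left → left → left → left → left → left → left → up-left

Solution:

█████████████████████████
█  ████  █████████ ████ █
█   ████ ██████████████ █
█   ████  ███████████   █
█   █████████████████   █
█       ███   ████████  █
███     █████████  ███  █
███  █  ██████████  ██  █
█ ██      ████████████  █
█ ██   ██B██  ██████ █  █
█ ██      ↖←←←←←←←←←←←←A█
█████████████████████████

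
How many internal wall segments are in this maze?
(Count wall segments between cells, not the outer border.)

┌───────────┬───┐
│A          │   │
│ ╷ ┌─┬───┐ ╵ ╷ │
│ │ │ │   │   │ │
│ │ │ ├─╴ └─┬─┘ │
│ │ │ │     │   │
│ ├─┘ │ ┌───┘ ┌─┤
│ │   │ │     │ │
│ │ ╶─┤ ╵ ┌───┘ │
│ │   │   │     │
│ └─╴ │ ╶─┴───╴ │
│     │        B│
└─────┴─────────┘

Counting internal wall segments:
Total internal walls: 35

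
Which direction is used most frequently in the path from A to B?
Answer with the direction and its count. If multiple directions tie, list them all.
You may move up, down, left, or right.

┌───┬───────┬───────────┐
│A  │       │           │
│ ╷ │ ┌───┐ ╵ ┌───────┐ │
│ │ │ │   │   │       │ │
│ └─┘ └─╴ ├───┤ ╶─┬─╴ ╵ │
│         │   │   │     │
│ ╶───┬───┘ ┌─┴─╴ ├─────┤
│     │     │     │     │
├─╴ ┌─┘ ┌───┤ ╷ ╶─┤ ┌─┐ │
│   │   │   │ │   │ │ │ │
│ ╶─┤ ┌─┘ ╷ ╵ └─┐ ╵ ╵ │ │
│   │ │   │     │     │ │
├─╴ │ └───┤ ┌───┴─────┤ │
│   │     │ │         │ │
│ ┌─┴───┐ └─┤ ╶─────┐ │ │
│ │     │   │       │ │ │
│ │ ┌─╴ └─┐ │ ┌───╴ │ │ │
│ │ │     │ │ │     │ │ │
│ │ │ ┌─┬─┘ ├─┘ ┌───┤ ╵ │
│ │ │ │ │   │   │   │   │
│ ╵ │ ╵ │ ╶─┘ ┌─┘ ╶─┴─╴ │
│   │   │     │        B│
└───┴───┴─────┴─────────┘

Directions: down, down, right, right, up, up, right, right, right, down, right, up, right, right, right, right, right, down, down, left, up, left, left, left, down, right, down, left, down, right, down, right, up, up, right, right, down, down, down, down, down, down, down
Counts: {'down': 16, 'right': 16, 'up': 6, 'left': 5}
Most common: down and right (tied at 16 times each)

Solution:

┌───┬───────┬───────────┐
│A  │↱ → → ↓│↱ → → → → ↓│
│ ╷ │ ┌───┐ ╵ ┌───────┐ │
│↓│ │↑│   │↳ ↑│↓ ← ← ↰│↓│
│ └─┘ └─╴ ├───┤ ╶─┬─╴ ╵ │
│↳ → ↑    │   │↳ ↓│  ↑ ↲│
│ ╶───┬───┘ ┌─┴─╴ ├─────┤
│     │     │  ↓ ↲│↱ → ↓│
├─╴ ┌─┘ ┌───┤ ╷ ╶─┤ ┌─┐ │
│   │   │   │ │↳ ↓│↑│ │↓│
│ ╶─┤ ┌─┘ ╷ ╵ └─┐ ╵ ╵ │ │
│   │ │   │     │↳ ↑  │↓│
├─╴ │ └───┤ ┌───┴─────┤ │
│   │     │ │         │↓│
│ ┌─┴───┐ └─┤ ╶─────┐ │ │
│ │     │   │       │ │↓│
│ │ ┌─╴ └─┐ │ ┌───╴ │ │ │
│ │ │     │ │ │     │ │↓│
│ │ │ ┌─┬─┘ ├─┘ ┌───┤ ╵ │
│ │ │ │ │   │   │   │  ↓│
│ ╵ │ ╵ │ ╶─┘ ┌─┘ ╶─┴─╴ │
│   │   │     │        B│
└───┴───┴─────┴─────────┘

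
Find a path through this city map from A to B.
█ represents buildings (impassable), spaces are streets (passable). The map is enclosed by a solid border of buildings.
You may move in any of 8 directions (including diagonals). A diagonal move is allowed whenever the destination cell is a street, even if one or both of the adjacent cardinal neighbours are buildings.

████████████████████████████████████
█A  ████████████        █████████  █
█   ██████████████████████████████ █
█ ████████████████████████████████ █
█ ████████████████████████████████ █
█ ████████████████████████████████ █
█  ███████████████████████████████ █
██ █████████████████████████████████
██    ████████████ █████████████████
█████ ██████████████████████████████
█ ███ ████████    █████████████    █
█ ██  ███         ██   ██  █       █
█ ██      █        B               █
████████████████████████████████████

Finding the shortest path from A to B:
Movement: 8-directional
Path length: 25 steps
Directions: down → down → down → down → down → down-right → down-right → right → down-right → down → down → down-right → right → right → right → up-right → right → right → right → right → right → right → right → down-right → right

Solution:

████████████████████████████████████
█A  ████████████        █████████  █
█↓  ██████████████████████████████ █
█↓████████████████████████████████ █
█↓████████████████████████████████ █
█↓████████████████████████████████ █
█↘ ███████████████████████████████ █
██↘█████████████████████████████████
██ →↘ ████████████ █████████████████
█████↓██████████████████████████████
█ ███↓████████    █████████████    █
█ ██ ↘███ →→→→→→→↘██   ██  █       █
█ ██  →→→↗█       →B               █
████████████████████████████████████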